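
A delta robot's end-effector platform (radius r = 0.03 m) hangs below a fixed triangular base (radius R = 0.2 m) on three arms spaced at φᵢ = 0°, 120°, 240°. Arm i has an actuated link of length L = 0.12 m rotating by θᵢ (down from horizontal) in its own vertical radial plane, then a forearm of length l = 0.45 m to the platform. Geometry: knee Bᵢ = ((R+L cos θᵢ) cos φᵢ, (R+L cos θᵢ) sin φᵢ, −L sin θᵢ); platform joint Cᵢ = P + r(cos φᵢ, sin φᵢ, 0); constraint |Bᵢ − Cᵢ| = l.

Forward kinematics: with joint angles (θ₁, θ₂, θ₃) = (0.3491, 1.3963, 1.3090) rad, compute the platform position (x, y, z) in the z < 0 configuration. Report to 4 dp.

arm 1 at φ=0.0°: (R−r)+L cos θ1 = 0.2828;  S1 = (0.2828, 0.0000, -0.0410)
S2 = (0.1908·cos120.0°, 0.1908·sin120.0°, -0.1182) = (-0.0954, 0.1653, -0.1182)
φ3=240.0°: virtual centre (-0.1005, -0.1741, -0.1159), radius l
subtract pairs → two planes through P
plane₁₂: -0.7564x+0.3305y+-0.1543z = -0.0313
Cramer: x(z) = 0.0388-0.1997z;  y(z) = -0.0057+0.0097z
quadratic in z: (1.0400)z²+(0.1794)z+(-0.1413)=0, √Δ=0.7873 → z ∈ {-0.4648, 0.2923}; z = -0.4648 (taking z<0)
x = 0.1317, y = -0.0102

(0.1317, -0.0102, -0.4648)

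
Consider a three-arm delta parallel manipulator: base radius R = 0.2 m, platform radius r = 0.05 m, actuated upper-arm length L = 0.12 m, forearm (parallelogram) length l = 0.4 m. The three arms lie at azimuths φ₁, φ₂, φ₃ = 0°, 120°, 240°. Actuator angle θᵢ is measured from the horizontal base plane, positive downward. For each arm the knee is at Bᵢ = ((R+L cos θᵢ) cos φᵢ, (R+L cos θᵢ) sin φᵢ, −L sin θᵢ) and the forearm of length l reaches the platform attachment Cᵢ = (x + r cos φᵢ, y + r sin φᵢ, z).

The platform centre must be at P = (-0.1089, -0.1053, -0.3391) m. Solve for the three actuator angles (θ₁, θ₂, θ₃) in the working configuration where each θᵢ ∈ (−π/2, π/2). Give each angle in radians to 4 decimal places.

θ₁ = 1.1345, θ₂ = 0.7854, θ₃ = -0.3496

arm 1 (φ=0.0°): x'=-0.1089, y'=-0.1053
  A=0.2589, B=-0.3391, C=(l²−L²−A²−y'²−z²)/(2L)=-0.1979
  √(A²+B²)=0.4266;  θ1 = -0.9187+2.0533 ≈ 1.1345
rotate P by −φ2: (-0.0367, 0.1470, -0.3391)
  e−x'=0.1867;  (l²−L²−(e−x')²−y'²−z²)/2L = -0.1077
  √(A²+B²)=0.3871;  θ2 = -1.0674+1.8528 ≈ 0.7854
φ3=240.0° → target in arm frame (0.1456, -0.0417)
  A cos θ + B sin θ = C:  0.0044·cos θ + -0.3391·sin θ = 0.1202
  θ3 = atan2(B,A) + arccos(C/0.3391) = -0.3496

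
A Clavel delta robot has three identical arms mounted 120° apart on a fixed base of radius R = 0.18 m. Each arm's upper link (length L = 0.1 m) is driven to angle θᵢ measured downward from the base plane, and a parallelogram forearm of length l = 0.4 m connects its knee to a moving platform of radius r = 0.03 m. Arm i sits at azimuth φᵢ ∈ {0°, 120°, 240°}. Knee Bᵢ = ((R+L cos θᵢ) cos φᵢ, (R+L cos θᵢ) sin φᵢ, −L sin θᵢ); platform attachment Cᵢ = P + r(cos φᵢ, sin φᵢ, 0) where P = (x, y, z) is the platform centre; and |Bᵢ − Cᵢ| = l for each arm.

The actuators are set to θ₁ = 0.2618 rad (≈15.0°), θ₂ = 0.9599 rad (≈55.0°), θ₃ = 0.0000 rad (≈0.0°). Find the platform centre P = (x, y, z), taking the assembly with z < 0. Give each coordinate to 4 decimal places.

φ1=0.0°: virtual centre (0.2466, 0.0000, -0.0259), radius l
S2 = (0.2074·cos120.0°, 0.2074·sin120.0°, -0.0819) = (-0.1037, 0.1796, -0.0819)
φ3=240.0°: virtual centre (-0.1250, -0.2165, 0.0000), radius l
subtract pairs → two planes through P
plane₁₂: -0.7005x+0.3592y+-0.1121z = -0.0118
Cramer: x(z) = 0.0083-0.0525z;  y(z) = -0.0166+0.2096z
into |P−S₁|² = l²: 1.0467z² + 0.0698z + -0.1023 = 0;  Δ = 0.4331;  z = -0.3477 or 0.2810 → z<0 root = -0.3477
x = 0.0265, y = -0.0895

(0.0265, -0.0895, -0.3477)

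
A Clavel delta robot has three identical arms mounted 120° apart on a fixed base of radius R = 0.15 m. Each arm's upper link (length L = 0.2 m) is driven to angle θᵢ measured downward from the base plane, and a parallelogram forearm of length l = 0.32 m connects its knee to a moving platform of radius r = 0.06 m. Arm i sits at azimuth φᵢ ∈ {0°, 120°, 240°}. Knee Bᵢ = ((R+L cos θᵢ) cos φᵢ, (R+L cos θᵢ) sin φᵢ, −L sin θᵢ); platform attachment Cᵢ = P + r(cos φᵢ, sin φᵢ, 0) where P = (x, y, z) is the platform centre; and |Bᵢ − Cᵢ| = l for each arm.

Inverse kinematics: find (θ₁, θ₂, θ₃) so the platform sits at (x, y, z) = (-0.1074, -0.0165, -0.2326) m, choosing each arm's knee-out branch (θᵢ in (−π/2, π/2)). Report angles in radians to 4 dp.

θ₁ = 0.9601, θ₂ = 0.2616, θ₃ = 0.0876

φ1=0.0° → target in arm frame (-0.1074, -0.0165)
  A cos θ + B sin θ = C:  0.1974·cos θ + -0.2326·sin θ = -0.0774
  √(A²+B²)=0.3051;  θ1 = -0.8671+1.8272 ≈ 0.9601
arm 2 (φ=120.0°): x'=0.0394, y'=0.1013
  A cos θ + B sin θ = C:  0.0506·cos θ + -0.2326·sin θ = -0.0113
  θ2 = atan2(B,A) + arccos(C/0.2380) = 0.2616
rotate P by −φ3: (0.0680, -0.0848, -0.2326)
  A cos θ + B sin θ = C:  0.0220·cos θ + -0.2326·sin θ = 0.0016
  √(A²+B²)=0.2336;  θ3 = -1.4764+1.5641 ≈ 0.0876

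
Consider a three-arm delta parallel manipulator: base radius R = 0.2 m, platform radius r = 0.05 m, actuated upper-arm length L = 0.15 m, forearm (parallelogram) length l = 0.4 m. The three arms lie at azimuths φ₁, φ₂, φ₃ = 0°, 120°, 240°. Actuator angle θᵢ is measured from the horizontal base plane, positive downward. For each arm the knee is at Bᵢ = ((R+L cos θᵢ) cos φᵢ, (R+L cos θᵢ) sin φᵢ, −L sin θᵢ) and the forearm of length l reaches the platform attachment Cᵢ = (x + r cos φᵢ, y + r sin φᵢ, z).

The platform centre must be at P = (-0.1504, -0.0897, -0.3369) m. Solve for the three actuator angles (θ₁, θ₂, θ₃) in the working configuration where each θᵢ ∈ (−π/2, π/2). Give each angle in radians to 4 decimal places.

θ₁ = 1.3089, θ₂ = 0.6980, θ₃ = -0.1745

rotate P by −φ1: (-0.1504, -0.0897, -0.3369)
  A cos θ + B sin θ = C:  0.3004·cos θ + -0.3369·sin θ = -0.2476
  γ=atan2(-0.3369,0.3004)=-0.8426;  ψ=arccos(-0.5486)=2.1515;  θ1=γ+ψ≈1.3089
rotate P by −φ2: (-0.0025, 0.1751, -0.3369)
  A cos θ + B sin θ = C:  0.1525·cos θ + -0.3369·sin θ = -0.0997
  γ=atan2(-0.3369,0.1525)=-1.1458;  ψ=arccos(-0.2696)=1.8438;  θ2=γ+ψ≈0.6980
arm 3 (φ=240.0°): x'=0.1529, y'=-0.0854
  A=-0.0029, B=-0.3369, C=(l²−L²−A²−y'²−z²)/(2L)=0.0557
  θ3 = atan2(B,A) + arccos(C/0.3369) = -0.1745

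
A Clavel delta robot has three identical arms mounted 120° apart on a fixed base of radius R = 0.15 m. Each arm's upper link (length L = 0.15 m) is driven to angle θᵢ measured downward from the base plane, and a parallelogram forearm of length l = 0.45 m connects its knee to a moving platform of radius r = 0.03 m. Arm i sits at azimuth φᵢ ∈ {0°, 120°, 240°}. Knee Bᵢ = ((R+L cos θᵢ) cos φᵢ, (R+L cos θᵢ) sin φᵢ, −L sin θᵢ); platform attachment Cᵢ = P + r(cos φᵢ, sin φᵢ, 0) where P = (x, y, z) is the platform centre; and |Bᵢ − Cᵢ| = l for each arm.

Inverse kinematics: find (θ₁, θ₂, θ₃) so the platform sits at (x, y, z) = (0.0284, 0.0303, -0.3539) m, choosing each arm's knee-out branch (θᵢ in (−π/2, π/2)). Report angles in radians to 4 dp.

arm 1 (φ=0.0°): x'=0.0284, y'=0.0303
  A=0.0916, B=-0.3539, C=(l²−L²−A²−y'²−z²)/(2L)=0.1515
  θ1 = atan2(B,A) + arccos(C/0.3656) = -0.1740
φ2=120.0° → target in arm frame (0.0120, -0.0397)
  e−x'=0.1080;  (l²−L²−(e−x')²−y'²−z²)/2L = 0.1384
  √(A²+B²)=0.3700;  θ2 = -1.2747+1.1874 ≈ -0.0873
arm 3 (φ=240.0°): x'=-0.0404, y'=0.0094
  A=0.1604, B=-0.3539, C=(l²−L²−A²−y'²−z²)/(2L)=0.0964
  θ3 = atan2(B,A) + arccos(C/0.3886) = 0.1749

θ₁ = -0.1740, θ₂ = -0.0873, θ₃ = 0.1749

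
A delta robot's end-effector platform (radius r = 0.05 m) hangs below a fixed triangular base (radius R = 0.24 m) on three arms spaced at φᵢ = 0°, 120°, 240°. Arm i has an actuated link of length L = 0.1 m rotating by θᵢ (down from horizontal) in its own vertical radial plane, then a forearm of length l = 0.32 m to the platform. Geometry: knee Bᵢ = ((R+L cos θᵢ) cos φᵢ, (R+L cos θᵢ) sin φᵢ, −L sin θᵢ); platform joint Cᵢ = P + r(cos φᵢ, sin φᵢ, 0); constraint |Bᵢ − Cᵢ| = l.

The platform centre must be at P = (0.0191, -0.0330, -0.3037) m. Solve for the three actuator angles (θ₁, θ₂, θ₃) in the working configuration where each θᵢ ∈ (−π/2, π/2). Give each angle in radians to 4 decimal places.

θ₁ = 0.9596, θ₂ = 1.3959, θ₃ = 0.9602

φ1=0.0° → target in arm frame (0.0191, -0.0330)
  A cos θ + B sin θ = C:  0.1709·cos θ + -0.3037·sin θ = -0.1506
  γ=atan2(-0.3037,0.1709)=-1.0582;  ψ=arccos(-0.4323)=2.0178;  θ1=γ+ψ≈0.9596
rotate P by −φ2: (-0.0381, 0.0000, -0.3037)
  A=0.2281, B=-0.3037, C=(l²−L²−A²−y'²−z²)/(2L)=-0.2594
  θ2 = atan2(B,A) + arccos(C/0.3798) = 1.3959
rotate P by −φ3: (0.0190, 0.0330, -0.3037)
  e−x'=0.1710;  (l²−L²−(e−x')²−y'²−z²)/2L = -0.1508
  √(A²+B²)=0.3485;  θ3 = -1.0581+2.0182 ≈ 0.9602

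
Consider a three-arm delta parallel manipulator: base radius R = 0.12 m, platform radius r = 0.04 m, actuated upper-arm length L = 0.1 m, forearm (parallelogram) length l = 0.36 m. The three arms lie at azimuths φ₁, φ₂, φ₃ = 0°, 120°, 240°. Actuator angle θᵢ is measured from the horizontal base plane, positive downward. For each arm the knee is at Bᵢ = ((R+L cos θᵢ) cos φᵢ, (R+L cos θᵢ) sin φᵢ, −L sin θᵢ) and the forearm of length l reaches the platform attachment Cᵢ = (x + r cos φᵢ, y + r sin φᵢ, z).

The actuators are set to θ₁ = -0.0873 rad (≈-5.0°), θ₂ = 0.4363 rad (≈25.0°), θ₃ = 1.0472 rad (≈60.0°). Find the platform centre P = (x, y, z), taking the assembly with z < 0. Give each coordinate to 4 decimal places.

arm 1 at φ=0.0°: e+L cos θ1 = 0.1796;  S1 = (0.1796, 0.0000, 0.0087)
φ2=120.0°: virtual centre (-0.0853, 0.1478, -0.0423), radius l
S3 = (0.1300·cos240.0°, 0.1300·sin240.0°, -0.0866) = (-0.0650, -0.1126, -0.0866)
eliminate P² terms by subtracting sphere 1 from 2 and 3
plane₁₂: -0.5299x+0.2955y+-0.1020z = -0.0014
det = 0.2639;  x = 0.0101+-0.3005z,  y = 0.0133+-0.1938z
into |P−S₁|² = l²: 1.1278z² + 0.0793z + -0.1006 = 0;  Δ = 0.4602;  z = -0.3359 or 0.2656 → z<0 root = -0.3359
x = 0.1111, y = 0.0784

(0.1111, 0.0784, -0.3359)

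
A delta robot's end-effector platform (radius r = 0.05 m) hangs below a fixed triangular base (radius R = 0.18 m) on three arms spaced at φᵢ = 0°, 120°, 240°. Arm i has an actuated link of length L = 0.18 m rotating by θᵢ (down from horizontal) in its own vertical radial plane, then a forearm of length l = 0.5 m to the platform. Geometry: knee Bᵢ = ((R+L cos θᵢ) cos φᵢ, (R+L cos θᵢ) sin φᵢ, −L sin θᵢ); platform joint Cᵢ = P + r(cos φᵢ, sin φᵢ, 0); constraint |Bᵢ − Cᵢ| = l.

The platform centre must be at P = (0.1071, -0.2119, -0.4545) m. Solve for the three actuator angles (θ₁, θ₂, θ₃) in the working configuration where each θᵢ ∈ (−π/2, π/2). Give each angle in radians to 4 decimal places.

θ₁ = 0.2619, θ₂ = 1.3092, θ₃ = 0.1749

arm 1 (φ=0.0°): x'=0.1071, y'=-0.2119
  A=0.0229, B=-0.4545, C=(l²−L²−A²−y'²−z²)/(2L)=-0.0955
  θ1 = atan2(B,A) + arccos(C/0.4551) = 0.2619
rotate P by −φ2: (-0.2371, 0.0132, -0.4545)
  A=0.3671, B=-0.4545, C=(l²−L²−A²−y'²−z²)/(2L)=-0.3441
  γ=atan2(-0.4545,0.3671)=-0.8914;  ψ=arccos(-0.5890)=2.2006;  θ2=γ+ψ≈1.3092
arm 3 (φ=240.0°): x'=0.1300, y'=0.1987
  A=0.0000, B=-0.4545, C=(l²−L²−A²−y'²−z²)/(2L)=-0.0790
  θ3 = atan2(B,A) + arccos(C/0.4545) = 0.1749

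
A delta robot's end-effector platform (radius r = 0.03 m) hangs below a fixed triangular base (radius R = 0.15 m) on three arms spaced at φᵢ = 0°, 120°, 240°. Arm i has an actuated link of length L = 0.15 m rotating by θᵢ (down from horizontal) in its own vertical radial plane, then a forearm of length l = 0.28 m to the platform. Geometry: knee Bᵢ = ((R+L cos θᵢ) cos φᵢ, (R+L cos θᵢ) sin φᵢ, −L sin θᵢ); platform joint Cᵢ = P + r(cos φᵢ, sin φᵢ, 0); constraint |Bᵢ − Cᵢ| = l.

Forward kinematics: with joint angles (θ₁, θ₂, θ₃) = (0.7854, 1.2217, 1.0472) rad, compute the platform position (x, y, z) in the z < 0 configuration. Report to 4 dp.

centre 1 = (0.2261·cos0.0°, 0.2261·sin0.0°, -0.1061) = (0.2261, 0.0000, -0.1061)
centre 2 = (0.1713·cos120.0°, 0.1713·sin120.0°, -0.1410) = (-0.0857, 0.1484, -0.1410)
arm 3 at φ=240.0°: (R−r)+L cos θ3 = 0.1950;  centre 3 = (-0.0975, -0.1689, -0.1299)
eliminate P² terms by subtracting sphere 1 from 2 and 3
[-0.6234 0.2967 -0.0698]·P = -0.0131;  [-0.6471 -0.3377 -0.0477]·P = -0.0075
det = 0.4026;  x = 0.0165+-0.0937z,  y = -0.0096+0.0383z
quadratic in z: (1.0102)z²+(0.2507)z+(-0.0231)=0, √Δ=0.3954 → z ∈ {-0.3198, 0.0717}; z = -0.3198 (taking z<0)
x = 0.0465, y = -0.0218

(0.0465, -0.0218, -0.3198)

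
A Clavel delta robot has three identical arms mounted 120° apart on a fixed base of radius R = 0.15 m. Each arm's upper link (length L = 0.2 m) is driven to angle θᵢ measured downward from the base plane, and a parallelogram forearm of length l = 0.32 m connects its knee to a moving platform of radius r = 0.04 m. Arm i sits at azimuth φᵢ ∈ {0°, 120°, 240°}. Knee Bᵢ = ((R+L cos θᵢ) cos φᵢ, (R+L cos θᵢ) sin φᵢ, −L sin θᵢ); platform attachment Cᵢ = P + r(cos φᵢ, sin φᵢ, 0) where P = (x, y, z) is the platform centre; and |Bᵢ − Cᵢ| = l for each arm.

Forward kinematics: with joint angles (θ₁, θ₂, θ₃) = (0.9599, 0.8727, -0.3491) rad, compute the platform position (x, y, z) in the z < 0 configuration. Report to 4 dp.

(-0.0745, -0.1063, -0.2033)

centre 1 = (0.2247·cos0.0°, 0.2247·sin0.0°, -0.1638) = (0.2247, 0.0000, -0.1638)
arm 2 at φ=120.0°: (R−r)+L cos θ2 = 0.2386;  centre 2 = (-0.1193, 0.2066, -0.1532)
φ3=240.0°: virtual centre (-0.1490, -0.2580, 0.0684), radius l
eliminate P² terms by subtracting sphere 1 from 2 and 3
plane₁₂: -0.6880x+0.4132y+0.0212z = 0.0030
det = 0.6638;  x = -0.0124+0.3056z,  y = -0.0133+0.4575z
into |P−centre ₁|² = l²: 1.3027z² + 0.1706z + -0.0192 = 0;  Δ = 0.1290;  z = -0.2033 or 0.0724 → z<0 root = -0.2033
x = -0.0745, y = -0.1063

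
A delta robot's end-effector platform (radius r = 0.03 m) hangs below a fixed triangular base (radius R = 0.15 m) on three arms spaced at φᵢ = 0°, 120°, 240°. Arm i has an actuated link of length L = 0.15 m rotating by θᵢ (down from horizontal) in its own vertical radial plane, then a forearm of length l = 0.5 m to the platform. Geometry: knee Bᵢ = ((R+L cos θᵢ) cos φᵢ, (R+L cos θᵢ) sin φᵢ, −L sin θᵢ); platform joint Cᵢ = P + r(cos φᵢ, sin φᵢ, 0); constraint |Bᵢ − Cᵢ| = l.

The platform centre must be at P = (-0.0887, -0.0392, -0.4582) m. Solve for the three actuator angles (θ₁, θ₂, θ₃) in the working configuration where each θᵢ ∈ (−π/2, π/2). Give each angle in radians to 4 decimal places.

arm 1 (φ=0.0°): x'=-0.0887, y'=-0.0392
  e−x'=0.2087;  (l²−L²−(e−x')²−y'²−z²)/2L = -0.0918
  θ1 = atan2(B,A) + arccos(C/0.5035) = 0.6107
rotate P by −φ2: (0.0104, 0.0964, -0.4582)
  e−x'=0.1096;  (l²−L²−(e−x')²−y'²−z²)/2L = -0.0125
  √(A²+B²)=0.4711;  θ2 = -1.3360+1.5974 ≈ 0.2614
rotate P by −φ3: (0.0783, -0.0572, -0.4582)
  A=0.0417, B=-0.4582, C=(l²−L²−A²−y'²−z²)/(2L)=0.0418
  γ=atan2(-0.4582,0.0417)=-1.4800;  ψ=arccos(0.0909)=1.4798;  θ3=γ+ψ≈-0.0002

θ₁ = 0.6107, θ₂ = 0.2614, θ₃ = -0.0002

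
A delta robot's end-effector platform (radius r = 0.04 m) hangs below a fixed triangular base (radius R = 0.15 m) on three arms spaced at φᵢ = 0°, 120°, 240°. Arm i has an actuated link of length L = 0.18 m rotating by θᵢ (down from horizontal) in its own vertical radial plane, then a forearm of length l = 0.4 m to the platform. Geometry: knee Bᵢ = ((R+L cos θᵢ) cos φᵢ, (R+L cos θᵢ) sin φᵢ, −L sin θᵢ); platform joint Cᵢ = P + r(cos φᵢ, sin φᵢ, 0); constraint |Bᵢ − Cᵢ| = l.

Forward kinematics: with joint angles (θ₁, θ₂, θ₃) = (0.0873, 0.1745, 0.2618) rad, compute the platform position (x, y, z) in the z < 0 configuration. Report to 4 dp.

(0.0176, 0.0104, -0.3091)

φ1=0.0°: virtual centre (0.2893, 0.0000, -0.0157), radius l
arm 2 at φ=120.0°: (R−r)+L cos θ2 = 0.2873;  S2 = (-0.1436, 0.2488, -0.0313)
S3 = (0.2839·cos240.0°, 0.2839·sin240.0°, -0.0466) = (-0.1419, -0.2458, -0.0466)
|S₂|²−|S₁|² = -0.0005;  |S₃|²−|S₁|² = -0.0012
[-0.8659 0.4976 -0.0311]·P = -0.0005;  [-0.8625 -0.4917 -0.0618]·P = -0.0012
Cramer: x(z) = 0.0010-0.0539z;  y(z) = 0.0008-0.0312z
quadratic in z: (1.0039)z²+(0.0624)z+(-0.0766)=0, √Δ=0.5581 → z ∈ {-0.3091, 0.2469}; z = -0.3091 (taking z<0)
x = 0.0176, y = 0.0104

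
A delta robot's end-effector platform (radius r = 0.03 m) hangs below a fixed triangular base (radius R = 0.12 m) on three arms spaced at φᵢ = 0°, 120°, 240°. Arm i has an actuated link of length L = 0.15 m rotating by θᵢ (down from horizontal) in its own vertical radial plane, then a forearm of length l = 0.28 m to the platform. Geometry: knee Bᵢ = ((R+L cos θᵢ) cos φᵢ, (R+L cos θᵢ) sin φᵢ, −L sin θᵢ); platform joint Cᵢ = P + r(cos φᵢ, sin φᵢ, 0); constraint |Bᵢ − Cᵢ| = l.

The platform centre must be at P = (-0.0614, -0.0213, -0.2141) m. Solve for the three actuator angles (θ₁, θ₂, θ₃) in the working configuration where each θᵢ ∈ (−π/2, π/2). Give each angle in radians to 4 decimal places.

θ₁ = 0.7856, θ₂ = 0.3492, θ₃ = 0.0877

rotate P by −φ1: (-0.0614, -0.0213, -0.2141)
  e−x'=0.1514;  (l²−L²−(e−x')²−y'²−z²)/2L = -0.0444
  θ1 = atan2(B,A) + arccos(C/0.2622) = 0.7856
rotate P by −φ2: (0.0123, 0.0638, -0.2141)
  e−x'=0.0777;  (l²−L²−(e−x')²−y'²−z²)/2L = -0.0002
  γ=atan2(-0.2141,0.0777)=-1.2225;  ψ=arccos(-0.0008)=1.5716;  θ2=γ+ψ≈0.3492
arm 3 (φ=240.0°): x'=0.0491, y'=-0.0425
  e−x'=0.0409;  (l²−L²−(e−x')²−y'²−z²)/2L = 0.0219
  γ=atan2(-0.2141,0.0409)=-1.3822;  ψ=arccos(0.1007)=1.4699;  θ3=γ+ψ≈0.0877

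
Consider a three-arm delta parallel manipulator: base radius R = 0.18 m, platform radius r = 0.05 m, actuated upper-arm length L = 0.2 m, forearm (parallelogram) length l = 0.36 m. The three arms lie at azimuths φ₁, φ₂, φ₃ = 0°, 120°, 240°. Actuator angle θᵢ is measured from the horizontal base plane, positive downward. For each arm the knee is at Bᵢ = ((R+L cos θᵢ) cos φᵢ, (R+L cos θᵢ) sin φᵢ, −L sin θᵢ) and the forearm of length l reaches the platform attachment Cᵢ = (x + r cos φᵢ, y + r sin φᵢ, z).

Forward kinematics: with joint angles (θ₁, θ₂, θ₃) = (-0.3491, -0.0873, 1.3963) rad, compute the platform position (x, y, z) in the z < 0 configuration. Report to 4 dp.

(0.1107, 0.1606, -0.1783)

centre 1 = (0.3179·cos0.0°, 0.3179·sin0.0°, 0.0684) = (0.3179, 0.0000, 0.0684)
φ2=120.0°: virtual centre (-0.1646, 0.2851, 0.0174), radius l
arm 3 at φ=240.0°: ρ3 = 0.1647;  centre 3 = (-0.0824, -0.1427, -0.1970)
|centre ₂|²−|centre ₁|² = 0.0029;  |centre ₃|²−|centre ₁|² = -0.0398
linear system: -0.9651x+0.5703y = 0.0029−-0.1019z; -0.8006x+-0.2853y = -0.0398−-0.5307z
Cramer: x(z) = 0.0299-0.4533z;  y(z) = 0.0557-0.5883z
sphere 1 gives Az²+Bz+C=0 with A=1.5516, B=0.0587, C=-0.0388;  B²−4AC=0.2445;  roots -0.1783, 0.1404;  negative root z = -0.1783
x = 0.1107, y = 0.1606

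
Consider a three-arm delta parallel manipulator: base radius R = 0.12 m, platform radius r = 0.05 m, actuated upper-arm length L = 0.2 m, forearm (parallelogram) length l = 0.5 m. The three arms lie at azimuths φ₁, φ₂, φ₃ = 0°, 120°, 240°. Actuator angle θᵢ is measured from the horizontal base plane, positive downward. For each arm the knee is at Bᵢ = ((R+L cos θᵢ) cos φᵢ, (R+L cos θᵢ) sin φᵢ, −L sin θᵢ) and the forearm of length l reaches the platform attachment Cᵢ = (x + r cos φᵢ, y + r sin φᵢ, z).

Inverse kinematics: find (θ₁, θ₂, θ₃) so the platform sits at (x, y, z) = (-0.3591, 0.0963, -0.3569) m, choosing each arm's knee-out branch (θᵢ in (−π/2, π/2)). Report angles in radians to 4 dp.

φ1=0.0° → target in arm frame (-0.3591, 0.0963)
  A=0.4291, B=-0.3569, C=(l²−L²−A²−y'²−z²)/(2L)=-0.2769
  γ=atan2(-0.3569,0.4291)=-0.6938;  ψ=arccos(-0.4962)=2.0900;  θ1=γ+ψ≈1.3962
rotate P by −φ2: (0.2629, 0.2628, -0.3569)
  e−x'=-0.1929;  (l²−L²−(e−x')²−y'²−z²)/2L = -0.0592
  γ=atan2(-0.3569,-0.1929)=-2.0664;  ψ=arccos(-0.1460)=1.7173;  θ2=γ+ψ≈-0.3491
arm 3 (φ=240.0°): x'=0.0962, y'=-0.3591
  e−x'=-0.0262;  (l²−L²−(e−x')²−y'²−z²)/2L = -0.1176
  √(A²+B²)=0.3579;  θ3 = -1.6439+1.9057 ≈ 0.2617

θ₁ = 1.3962, θ₂ = -0.3491, θ₃ = 0.2617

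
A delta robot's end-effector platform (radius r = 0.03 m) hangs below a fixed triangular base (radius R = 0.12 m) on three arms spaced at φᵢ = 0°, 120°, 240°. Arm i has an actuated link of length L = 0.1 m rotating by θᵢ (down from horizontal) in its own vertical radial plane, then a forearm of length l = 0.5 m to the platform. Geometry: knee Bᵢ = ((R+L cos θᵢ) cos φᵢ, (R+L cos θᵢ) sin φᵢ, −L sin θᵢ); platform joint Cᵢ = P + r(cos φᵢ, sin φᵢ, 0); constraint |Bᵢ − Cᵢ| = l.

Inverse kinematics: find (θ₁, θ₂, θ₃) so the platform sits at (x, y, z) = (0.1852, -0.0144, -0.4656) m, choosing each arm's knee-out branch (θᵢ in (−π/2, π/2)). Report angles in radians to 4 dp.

arm 1 (φ=0.0°): x'=0.1852, y'=-0.0144
  e−x'=-0.0952;  (l²−L²−(e−x')²−y'²−z²)/2L = 0.0697
  γ=atan2(-0.4656,-0.0952)=-1.7725;  ψ=arccos(0.1467)=1.4235;  θ1=γ+ψ≈-0.3489
φ2=120.0° → target in arm frame (-0.1051, -0.1532)
  A cos θ + B sin θ = C:  0.1951·cos θ + -0.4656·sin θ = -0.1915
  √(A²+B²)=0.5048;  θ2 = -1.1740+1.9599 ≈ 0.7859
φ3=240.0° → target in arm frame (-0.0801, 0.1676)
  e−x'=0.1701;  (l²−L²−(e−x')²−y'²−z²)/2L = -0.1691
  γ=atan2(-0.4656,0.1701)=-1.2205;  ψ=arccos(-0.3411)=1.9188;  θ3=γ+ψ≈0.6984

θ₁ = -0.3489, θ₂ = 0.7859, θ₃ = 0.6984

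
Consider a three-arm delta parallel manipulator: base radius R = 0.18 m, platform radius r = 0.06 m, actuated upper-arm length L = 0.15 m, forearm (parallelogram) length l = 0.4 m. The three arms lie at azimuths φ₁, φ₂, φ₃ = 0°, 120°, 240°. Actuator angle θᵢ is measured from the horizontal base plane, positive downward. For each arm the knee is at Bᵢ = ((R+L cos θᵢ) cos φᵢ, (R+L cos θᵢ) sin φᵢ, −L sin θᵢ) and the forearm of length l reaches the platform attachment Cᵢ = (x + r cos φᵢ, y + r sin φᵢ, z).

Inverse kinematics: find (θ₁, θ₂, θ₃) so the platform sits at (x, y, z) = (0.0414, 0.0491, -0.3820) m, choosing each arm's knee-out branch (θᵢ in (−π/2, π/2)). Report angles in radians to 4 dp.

arm 1 (φ=0.0°): x'=0.0414, y'=0.0491
  A cos θ + B sin θ = C:  0.0786·cos θ + -0.3820·sin θ = -0.0567
  √(A²+B²)=0.3900;  θ1 = -1.3679+1.7167 ≈ 0.3489
φ2=120.0° → target in arm frame (0.0218, -0.0604)
  e−x'=0.0982;  (l²−L²−(e−x')²−y'²−z²)/2L = -0.0724
  θ2 = atan2(B,A) + arccos(C/0.3944) = 0.4361
rotate P by −φ3: (-0.0632, 0.0113, -0.3820)
  e−x'=0.1832;  (l²−L²−(e−x')²−y'²−z²)/2L = -0.1404
  γ=atan2(-0.3820,0.1832)=-1.1236;  ψ=arccos(-0.3314)=1.9086;  θ3=γ+ψ≈0.7850

θ₁ = 0.3489, θ₂ = 0.4361, θ₃ = 0.7850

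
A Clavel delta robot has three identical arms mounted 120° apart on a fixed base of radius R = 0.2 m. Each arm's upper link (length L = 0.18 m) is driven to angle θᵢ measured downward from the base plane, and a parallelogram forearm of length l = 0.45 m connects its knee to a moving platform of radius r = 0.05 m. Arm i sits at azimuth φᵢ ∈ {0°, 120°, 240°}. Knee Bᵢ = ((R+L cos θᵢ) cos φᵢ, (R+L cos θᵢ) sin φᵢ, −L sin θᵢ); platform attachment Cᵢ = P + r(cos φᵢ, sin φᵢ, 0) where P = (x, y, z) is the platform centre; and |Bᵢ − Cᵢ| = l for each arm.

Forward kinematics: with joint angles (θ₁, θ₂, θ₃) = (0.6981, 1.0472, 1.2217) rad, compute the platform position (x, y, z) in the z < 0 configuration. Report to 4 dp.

arm 1 at φ=0.0°: ρ1 = 0.2879;  O1 = (0.2879, 0.0000, -0.1157)
arm 2 at φ=120.0°: ρ2 = 0.2400;  O2 = (-0.1200, 0.2078, -0.1559)
arm 3 at φ=240.0°: ρ3 = 0.2116;  O3 = (-0.1058, -0.1832, -0.1691)
subtract pairs → two planes through P
plane₁₂: -0.8158x+0.4157y+-0.0804z = -0.0144
det = 0.6262;  x = 0.0236+-0.1180z,  y = 0.0118+-0.0382z
into |P−O₁|² = l²: 1.0154z² + 0.2929z + -0.1191 = 0;  Δ = 0.5696;  z = -0.5159 or 0.2274 → z<0 root = -0.5159
x = 0.0845, y = 0.0315

(0.0845, 0.0315, -0.5159)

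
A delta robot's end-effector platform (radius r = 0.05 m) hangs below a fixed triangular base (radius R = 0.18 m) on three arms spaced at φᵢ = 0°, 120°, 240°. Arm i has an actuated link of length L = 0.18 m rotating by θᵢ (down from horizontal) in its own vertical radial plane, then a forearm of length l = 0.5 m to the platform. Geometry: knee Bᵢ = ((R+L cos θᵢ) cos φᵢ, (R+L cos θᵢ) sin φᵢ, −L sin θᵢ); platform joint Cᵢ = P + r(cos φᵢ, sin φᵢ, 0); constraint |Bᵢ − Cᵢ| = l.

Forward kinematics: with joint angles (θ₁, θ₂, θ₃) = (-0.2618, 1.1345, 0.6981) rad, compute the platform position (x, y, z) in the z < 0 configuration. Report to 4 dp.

φ1=0.0°: virtual centre (0.3039, 0.0000, 0.0466), radius l
arm 2 at φ=120.0°: (R−r)+L cos θ2 = 0.2061;  centre 2 = (-0.1030, 0.1785, -0.1631)
φ3=240.0°: virtual centre (-0.1339, -0.2320, -0.1157), radius l
subtract pairs → two planes through P
plane₁₂: -0.8138x+0.3569y+-0.4195z = -0.0254
Cramer: x(z) = 0.0219-0.4499z;  y(z) = -0.0212+0.1495z
into |P−centre ₁|² = l²: 1.2247z² + 0.1541z + -0.1679 = 0;  Δ = 0.8463;  z = -0.4385 or 0.3126 → z<0 root = -0.4385
x = 0.2192, y = -0.0868

(0.2192, -0.0868, -0.4385)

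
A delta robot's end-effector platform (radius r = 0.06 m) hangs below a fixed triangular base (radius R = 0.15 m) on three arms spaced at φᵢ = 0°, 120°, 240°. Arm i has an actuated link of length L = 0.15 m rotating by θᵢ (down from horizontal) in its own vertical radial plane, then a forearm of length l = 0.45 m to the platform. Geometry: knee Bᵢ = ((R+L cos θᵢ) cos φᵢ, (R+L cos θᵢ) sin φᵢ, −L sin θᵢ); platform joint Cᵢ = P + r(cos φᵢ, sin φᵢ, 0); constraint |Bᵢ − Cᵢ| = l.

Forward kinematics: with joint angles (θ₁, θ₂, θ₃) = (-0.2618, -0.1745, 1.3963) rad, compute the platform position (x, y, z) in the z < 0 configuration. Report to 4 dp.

(0.1577, 0.2519, -0.3260)

φ1=0.0°: virtual centre (0.2349, 0.0000, 0.0388), radius l
φ2=120.0°: virtual centre (-0.1189, 0.2059, 0.0260), radius l
φ3=240.0°: virtual centre (-0.0580, -0.1005, -0.1477), radius l
subtract pairs → two planes through P
[-0.7075 0.4117 -0.0256]·P = 0.0005;  [-0.5858 -0.2010 -0.3731]·P = -0.0214
Cramer: x(z) = 0.0227-0.4141z;  y(z) = 0.0403-0.6494z
sphere 1 gives Az²+Bz+C=0 with A=1.5932, B=0.0458, C=-0.1544;  B²−4AC=0.9857;  roots -0.3260, 0.2972;  negative root z = -0.3260
x = 0.1577, y = 0.2519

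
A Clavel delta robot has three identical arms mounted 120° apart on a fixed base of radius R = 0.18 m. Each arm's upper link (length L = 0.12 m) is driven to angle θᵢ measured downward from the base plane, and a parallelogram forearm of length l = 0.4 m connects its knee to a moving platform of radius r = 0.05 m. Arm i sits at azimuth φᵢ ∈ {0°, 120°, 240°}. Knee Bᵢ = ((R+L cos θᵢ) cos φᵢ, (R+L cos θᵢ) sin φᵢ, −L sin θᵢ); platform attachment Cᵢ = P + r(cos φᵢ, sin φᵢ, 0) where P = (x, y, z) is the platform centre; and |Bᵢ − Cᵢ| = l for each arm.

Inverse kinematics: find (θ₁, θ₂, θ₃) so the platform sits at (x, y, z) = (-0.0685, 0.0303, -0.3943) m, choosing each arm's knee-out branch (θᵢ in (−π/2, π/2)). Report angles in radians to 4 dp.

θ₁ = 0.9599, θ₂ = 0.3487, θ₃ = 0.6109

arm 1 (φ=0.0°): x'=-0.0685, y'=0.0303
  A=0.1985, B=-0.3943, C=(l²−L²−A²−y'²−z²)/(2L)=-0.2091
  √(A²+B²)=0.4414;  θ1 = -1.1044+2.0643 ≈ 0.9599
φ2=120.0° → target in arm frame (0.0605, 0.0442)
  A cos θ + B sin θ = C:  0.0695·cos θ + -0.3943·sin θ = -0.0694
  √(A²+B²)=0.4004;  θ2 = -1.3963+1.7450 ≈ 0.3487
arm 3 (φ=240.0°): x'=0.0080, y'=-0.0745
  e−x'=0.1220;  (l²−L²−(e−x')²−y'²−z²)/2L = -0.1263
  √(A²+B²)=0.4127;  θ3 = -1.2708+1.8817 ≈ 0.6109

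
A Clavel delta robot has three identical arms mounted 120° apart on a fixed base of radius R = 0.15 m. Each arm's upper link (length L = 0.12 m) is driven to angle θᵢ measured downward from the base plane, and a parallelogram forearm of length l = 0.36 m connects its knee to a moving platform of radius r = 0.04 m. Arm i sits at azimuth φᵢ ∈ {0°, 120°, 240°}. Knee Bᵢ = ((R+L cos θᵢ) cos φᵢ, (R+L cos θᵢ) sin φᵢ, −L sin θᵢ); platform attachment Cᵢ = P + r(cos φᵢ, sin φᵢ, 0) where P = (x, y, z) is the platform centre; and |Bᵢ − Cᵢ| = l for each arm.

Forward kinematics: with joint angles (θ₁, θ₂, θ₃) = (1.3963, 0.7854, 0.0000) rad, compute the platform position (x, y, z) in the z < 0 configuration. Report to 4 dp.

centre 1 = (0.1308·cos0.0°, 0.1308·sin0.0°, -0.1182) = (0.1308, 0.0000, -0.1182)
centre 2 = (0.1949·cos120.0°, 0.1949·sin120.0°, -0.0849) = (-0.0974, 0.1687, -0.0849)
centre 3 = (0.2300·cos240.0°, 0.2300·sin240.0°, 0.0000) = (-0.1150, -0.1992, 0.0000)
subtract pairs → two planes through P
[-0.4565 0.3375 0.0666]·P = 0.0141;  [-0.4917 -0.3984 0.2364]·P = 0.0218
Cramer: x(z) = -0.0373+0.3057z;  y(z) = -0.0087+0.2160z
quadratic in z: (1.1401)z²+(0.1298)z+(-0.0873)=0, √Δ=0.6441 → z ∈ {-0.3394, 0.2256}; z = -0.3394 (taking z<0)
x = -0.1411, y = -0.0820

(-0.1411, -0.0820, -0.3394)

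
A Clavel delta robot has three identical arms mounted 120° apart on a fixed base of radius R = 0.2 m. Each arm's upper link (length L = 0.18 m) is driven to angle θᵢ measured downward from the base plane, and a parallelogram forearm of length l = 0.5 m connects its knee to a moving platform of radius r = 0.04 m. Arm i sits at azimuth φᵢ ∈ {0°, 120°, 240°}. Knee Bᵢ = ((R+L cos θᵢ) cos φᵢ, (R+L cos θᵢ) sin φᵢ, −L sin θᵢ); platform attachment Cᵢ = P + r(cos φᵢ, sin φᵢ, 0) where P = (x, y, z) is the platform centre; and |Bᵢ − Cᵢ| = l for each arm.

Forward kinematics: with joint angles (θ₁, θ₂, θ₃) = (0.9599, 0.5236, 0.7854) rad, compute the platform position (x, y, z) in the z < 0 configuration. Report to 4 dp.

(-0.0626, 0.0444, -0.5241)

O1 = (0.2632·cos0.0°, 0.2632·sin0.0°, -0.1474) = (0.2632, 0.0000, -0.1474)
O2 = (0.3159·cos120.0°, 0.3159·sin120.0°, -0.0900) = (-0.1579, 0.2736, -0.0900)
O3 = (0.2873·cos240.0°, 0.2873·sin240.0°, -0.1273) = (-0.1436, -0.2488, -0.1273)
subtract pairs → two planes through P
[-0.8424 0.5471 0.1149]·P = 0.0168;  [-0.8138 -0.4976 0.0403]·P = 0.0077
det = 0.8644;  x = -0.0146+0.0917z,  y = 0.0084+-0.0689z
quadratic in z: (1.0131)z²+(0.2428)z+(-0.1510)=0, √Δ=0.8191 → z ∈ {-0.5241, 0.2844}; z = -0.5241 (taking z<0)
x = -0.0626, y = 0.0444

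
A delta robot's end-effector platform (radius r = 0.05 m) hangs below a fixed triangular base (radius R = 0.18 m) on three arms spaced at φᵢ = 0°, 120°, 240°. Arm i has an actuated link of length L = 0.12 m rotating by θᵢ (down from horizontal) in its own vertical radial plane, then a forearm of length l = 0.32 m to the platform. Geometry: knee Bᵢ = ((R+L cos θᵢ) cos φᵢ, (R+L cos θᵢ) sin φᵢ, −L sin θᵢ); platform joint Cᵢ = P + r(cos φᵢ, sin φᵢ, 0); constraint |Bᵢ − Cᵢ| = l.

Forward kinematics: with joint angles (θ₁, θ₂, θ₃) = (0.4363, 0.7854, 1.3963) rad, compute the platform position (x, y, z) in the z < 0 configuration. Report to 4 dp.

arm 1 at φ=0.0°: (R−r)+L cos θ1 = 0.2388;  centre 1 = (0.2388, 0.0000, -0.0507)
centre 2 = (0.2149·cos120.0°, 0.2149·sin120.0°, -0.0849) = (-0.1074, 0.1861, -0.0849)
φ3=240.0°: virtual centre (-0.0754, -0.1306, -0.1182), radius l
|centre ₂|²−|centre ₁|² = -0.0062;  |centre ₃|²−|centre ₁|² = -0.0229
linear system: -0.6924x+0.3721y = -0.0062−-0.0683z; -0.6284x+-0.2613y = -0.0229−-0.1349z
det = 0.4147;  x = 0.0244+-0.1641z,  y = 0.0287+-0.1218z
into |P−centre ₁|² = l²: 1.0418z² + 0.1648z + -0.0531 = 0;  Δ = 0.2483;  z = -0.3182 or 0.1601 → z<0 root = -0.3182
x = 0.0766, y = 0.0675

(0.0766, 0.0675, -0.3182)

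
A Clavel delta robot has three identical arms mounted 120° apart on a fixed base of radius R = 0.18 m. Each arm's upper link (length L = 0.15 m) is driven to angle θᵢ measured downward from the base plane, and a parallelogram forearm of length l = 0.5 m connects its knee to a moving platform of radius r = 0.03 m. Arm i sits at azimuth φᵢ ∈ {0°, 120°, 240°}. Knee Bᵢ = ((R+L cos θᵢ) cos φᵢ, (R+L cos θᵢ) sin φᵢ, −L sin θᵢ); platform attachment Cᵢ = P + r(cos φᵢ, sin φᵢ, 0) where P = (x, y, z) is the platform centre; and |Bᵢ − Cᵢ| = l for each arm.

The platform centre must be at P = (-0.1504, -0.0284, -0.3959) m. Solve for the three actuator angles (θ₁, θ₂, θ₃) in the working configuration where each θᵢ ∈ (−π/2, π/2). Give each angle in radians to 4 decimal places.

θ₁ = 0.7856, θ₂ = -0.0869, θ₃ = -0.3491

arm 1 (φ=0.0°): x'=-0.1504, y'=-0.0284
  e−x'=0.3004;  (l²−L²−(e−x')²−y'²−z²)/2L = -0.0676
  θ1 = atan2(B,A) + arccos(C/0.4970) = 0.7856
φ2=120.0° → target in arm frame (0.0506, 0.1445)
  A cos θ + B sin θ = C:  0.0994·cos θ + -0.3959·sin θ = 0.1334
  √(A²+B²)=0.4082;  θ2 = -1.3248+1.2379 ≈ -0.0869
arm 3 (φ=240.0°): x'=0.0998, y'=-0.1161
  A=0.0502, B=-0.3959, C=(l²−L²−A²−y'²−z²)/(2L)=0.1826
  θ3 = atan2(B,A) + arccos(C/0.3991) = -0.3491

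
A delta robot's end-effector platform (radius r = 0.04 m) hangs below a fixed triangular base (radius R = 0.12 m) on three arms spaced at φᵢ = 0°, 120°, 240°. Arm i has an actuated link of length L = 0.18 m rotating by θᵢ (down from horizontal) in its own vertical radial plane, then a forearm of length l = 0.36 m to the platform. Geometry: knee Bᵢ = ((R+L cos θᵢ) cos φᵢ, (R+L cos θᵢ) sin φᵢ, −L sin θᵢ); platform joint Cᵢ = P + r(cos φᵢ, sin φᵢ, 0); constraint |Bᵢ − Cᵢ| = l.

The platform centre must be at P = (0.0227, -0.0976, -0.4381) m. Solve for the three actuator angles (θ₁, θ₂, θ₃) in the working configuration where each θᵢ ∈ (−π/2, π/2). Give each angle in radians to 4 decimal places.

φ1=0.0° → target in arm frame (0.0227, -0.0976)
  A=0.0573, B=-0.4381, C=(l²−L²−A²−y'²−z²)/(2L)=-0.2987
  √(A²+B²)=0.4418;  θ1 = -1.4407+2.3133 ≈ 0.8725
φ2=120.0° → target in arm frame (-0.0959, 0.0291)
  A cos θ + B sin θ = C:  0.1759·cos θ + -0.4381·sin θ = -0.3514
  γ=atan2(-0.4381,0.1759)=-1.1890;  ψ=arccos(-0.7444)=2.4104;  θ2=γ+ψ≈1.2214
rotate P by −φ3: (0.0732, 0.0685, -0.4381)
  e−x'=0.0068;  (l²−L²−(e−x')²−y'²−z²)/2L = -0.2763
  θ3 = atan2(B,A) + arccos(C/0.4382) = 0.6979

θ₁ = 0.8725, θ₂ = 1.2214, θ₃ = 0.6979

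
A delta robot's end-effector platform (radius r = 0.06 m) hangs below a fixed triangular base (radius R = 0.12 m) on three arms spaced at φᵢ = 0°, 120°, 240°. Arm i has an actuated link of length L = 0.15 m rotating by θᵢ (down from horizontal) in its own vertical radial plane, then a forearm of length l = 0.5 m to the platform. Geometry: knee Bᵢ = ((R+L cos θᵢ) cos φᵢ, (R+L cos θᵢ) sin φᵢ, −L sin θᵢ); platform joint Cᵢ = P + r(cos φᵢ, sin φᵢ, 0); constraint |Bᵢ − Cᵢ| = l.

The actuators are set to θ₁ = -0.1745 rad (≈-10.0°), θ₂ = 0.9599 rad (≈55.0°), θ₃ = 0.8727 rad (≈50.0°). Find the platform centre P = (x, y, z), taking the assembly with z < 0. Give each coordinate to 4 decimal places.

φ1=0.0°: virtual centre (0.2077, 0.0000, 0.0260), radius l
centre 2 = (0.1460·cos120.0°, 0.1460·sin120.0°, -0.1229) = (-0.0730, 0.1265, -0.1229)
centre 3 = (0.1564·cos240.0°, 0.1564·sin240.0°, -0.1149) = (-0.0782, -0.1355, -0.1149)
subtract pairs → two planes through P
[-0.5615 0.2529 -0.2978]·P = -0.0074;  [-0.5719 -0.2709 -0.2819]·P = -0.0062
Cramer: x(z) = 0.0120-0.5122z;  y(z) = -0.0026+0.0405z
quadratic in z: (1.2640)z²+(0.1482)z+(-0.2110)=0, √Δ=1.0434 → z ∈ {-0.4714, 0.3542}; z = -0.4714 (taking z<0)
x = 0.2534, y = -0.0217

(0.2534, -0.0217, -0.4714)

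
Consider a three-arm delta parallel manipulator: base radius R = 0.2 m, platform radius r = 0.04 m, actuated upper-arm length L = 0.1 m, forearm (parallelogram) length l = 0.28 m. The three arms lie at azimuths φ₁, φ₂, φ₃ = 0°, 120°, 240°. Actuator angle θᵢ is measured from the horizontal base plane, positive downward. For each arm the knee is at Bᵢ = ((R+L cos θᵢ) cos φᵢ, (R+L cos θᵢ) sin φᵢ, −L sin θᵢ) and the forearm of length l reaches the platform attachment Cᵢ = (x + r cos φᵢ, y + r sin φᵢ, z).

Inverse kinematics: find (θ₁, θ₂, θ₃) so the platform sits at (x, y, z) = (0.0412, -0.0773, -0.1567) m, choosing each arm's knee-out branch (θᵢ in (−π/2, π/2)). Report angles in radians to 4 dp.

rotate P by −φ1: (0.0412, -0.0773, -0.1567)
  A cos θ + B sin θ = C:  0.1188·cos θ + -0.1567·sin θ = 0.1188
  γ=atan2(-0.1567,0.1188)=-0.9221;  ψ=arccos(0.6040)=0.9222;  θ1=γ+ψ≈0.0001
arm 2 (φ=120.0°): x'=-0.0875, y'=0.0030
  e−x'=0.2475;  (l²−L²−(e−x')²−y'²−z²)/2L = -0.0872
  γ=atan2(-0.1567,0.2475)=-0.5643;  ψ=arccos(-0.2977)=1.8730;  θ2=γ+ψ≈1.3087
φ3=240.0° → target in arm frame (0.0463, 0.0743)
  A=0.1137, B=-0.1567, C=(l²−L²−A²−y'²−z²)/(2L)=0.1270
  γ=atan2(-0.1567,0.1137)=-0.9433;  ψ=arccos(0.6561)=0.8551;  θ3=γ+ψ≈-0.0882

θ₁ = 0.0001, θ₂ = 1.3087, θ₃ = -0.0882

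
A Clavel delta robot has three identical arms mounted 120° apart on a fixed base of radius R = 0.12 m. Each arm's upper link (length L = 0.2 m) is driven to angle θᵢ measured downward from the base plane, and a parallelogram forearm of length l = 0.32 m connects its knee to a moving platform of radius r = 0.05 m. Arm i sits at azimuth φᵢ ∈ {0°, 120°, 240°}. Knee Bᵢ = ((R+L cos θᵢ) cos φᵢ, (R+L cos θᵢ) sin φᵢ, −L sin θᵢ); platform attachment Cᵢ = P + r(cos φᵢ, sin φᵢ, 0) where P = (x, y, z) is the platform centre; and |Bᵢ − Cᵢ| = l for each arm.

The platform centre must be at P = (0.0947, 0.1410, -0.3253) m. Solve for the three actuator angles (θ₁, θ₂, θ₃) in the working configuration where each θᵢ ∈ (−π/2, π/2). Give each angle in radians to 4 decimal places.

arm 1 (φ=0.0°): x'=0.0947, y'=0.1410
  A=-0.0247, B=-0.3253, C=(l²−L²−A²−y'²−z²)/(2L)=-0.1598
  θ1 = atan2(B,A) + arccos(C/0.3262) = 0.4360
φ2=120.0° → target in arm frame (0.0748, -0.1525)
  A=-0.0048, B=-0.3253, C=(l²−L²−A²−y'²−z²)/(2L)=-0.1668
  θ2 = atan2(B,A) + arccos(C/0.3253) = 0.5235
φ3=240.0° → target in arm frame (-0.1695, 0.0115)
  e−x'=0.2395;  (l²−L²−(e−x')²−y'²−z²)/2L = -0.2522
  θ3 = atan2(B,A) + arccos(C/0.4039) = 1.3090

θ₁ = 0.4360, θ₂ = 0.5235, θ₃ = 1.3090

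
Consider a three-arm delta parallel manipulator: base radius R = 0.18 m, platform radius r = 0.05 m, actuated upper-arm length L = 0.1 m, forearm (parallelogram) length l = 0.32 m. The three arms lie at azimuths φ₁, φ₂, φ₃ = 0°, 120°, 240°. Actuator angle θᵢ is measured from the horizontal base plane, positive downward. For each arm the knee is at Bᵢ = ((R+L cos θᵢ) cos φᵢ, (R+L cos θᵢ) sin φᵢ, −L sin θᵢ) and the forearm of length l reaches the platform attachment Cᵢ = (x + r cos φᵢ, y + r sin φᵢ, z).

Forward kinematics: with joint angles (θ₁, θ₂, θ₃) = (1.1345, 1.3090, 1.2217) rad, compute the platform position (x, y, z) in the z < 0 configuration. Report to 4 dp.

arm 1 at φ=0.0°: ρ1 = 0.1723;  centre 1 = (0.1723, 0.0000, -0.0906)
centre 2 = (0.1559·cos120.0°, 0.1559·sin120.0°, -0.0966) = (-0.0779, 0.1350, -0.0966)
φ3=240.0°: virtual centre (-0.0821, -0.1422, -0.0940), radius l
eliminate P² terms by subtracting sphere 1 from 2 and 3
[-0.5004 0.2700 -0.0119]·P = -0.0043;  [-0.5087 -0.2844 -0.0067]·P = -0.0021
det = 0.2797;  x = 0.0064+-0.0186z,  y = -0.0040+0.0097z
sphere 1 gives Az²+Bz+C=0 with A=1.0004, B=0.1873, C=-0.0666;  B²−4AC=0.3018;  roots -0.3682, 0.1809;  negative root z = -0.3682
x = 0.0132, y = -0.0076

(0.0132, -0.0076, -0.3682)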